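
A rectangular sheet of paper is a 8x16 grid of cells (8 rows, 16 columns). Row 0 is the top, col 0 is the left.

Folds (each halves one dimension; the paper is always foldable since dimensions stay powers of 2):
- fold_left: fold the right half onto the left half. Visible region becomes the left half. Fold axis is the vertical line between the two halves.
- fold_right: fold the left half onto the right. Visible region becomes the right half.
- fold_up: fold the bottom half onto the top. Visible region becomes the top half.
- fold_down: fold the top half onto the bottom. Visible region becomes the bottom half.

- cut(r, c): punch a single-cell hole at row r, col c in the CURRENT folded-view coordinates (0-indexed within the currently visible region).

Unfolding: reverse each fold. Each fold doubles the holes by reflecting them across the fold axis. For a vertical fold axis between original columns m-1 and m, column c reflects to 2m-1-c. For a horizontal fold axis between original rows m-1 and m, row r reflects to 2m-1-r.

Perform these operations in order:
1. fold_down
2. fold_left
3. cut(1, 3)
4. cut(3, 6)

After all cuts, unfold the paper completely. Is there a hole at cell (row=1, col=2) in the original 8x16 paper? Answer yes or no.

Op 1 fold_down: fold axis h@4; visible region now rows[4,8) x cols[0,16) = 4x16
Op 2 fold_left: fold axis v@8; visible region now rows[4,8) x cols[0,8) = 4x8
Op 3 cut(1, 3): punch at orig (5,3); cuts so far [(5, 3)]; region rows[4,8) x cols[0,8) = 4x8
Op 4 cut(3, 6): punch at orig (7,6); cuts so far [(5, 3), (7, 6)]; region rows[4,8) x cols[0,8) = 4x8
Unfold 1 (reflect across v@8): 4 holes -> [(5, 3), (5, 12), (7, 6), (7, 9)]
Unfold 2 (reflect across h@4): 8 holes -> [(0, 6), (0, 9), (2, 3), (2, 12), (5, 3), (5, 12), (7, 6), (7, 9)]
Holes: [(0, 6), (0, 9), (2, 3), (2, 12), (5, 3), (5, 12), (7, 6), (7, 9)]

Answer: no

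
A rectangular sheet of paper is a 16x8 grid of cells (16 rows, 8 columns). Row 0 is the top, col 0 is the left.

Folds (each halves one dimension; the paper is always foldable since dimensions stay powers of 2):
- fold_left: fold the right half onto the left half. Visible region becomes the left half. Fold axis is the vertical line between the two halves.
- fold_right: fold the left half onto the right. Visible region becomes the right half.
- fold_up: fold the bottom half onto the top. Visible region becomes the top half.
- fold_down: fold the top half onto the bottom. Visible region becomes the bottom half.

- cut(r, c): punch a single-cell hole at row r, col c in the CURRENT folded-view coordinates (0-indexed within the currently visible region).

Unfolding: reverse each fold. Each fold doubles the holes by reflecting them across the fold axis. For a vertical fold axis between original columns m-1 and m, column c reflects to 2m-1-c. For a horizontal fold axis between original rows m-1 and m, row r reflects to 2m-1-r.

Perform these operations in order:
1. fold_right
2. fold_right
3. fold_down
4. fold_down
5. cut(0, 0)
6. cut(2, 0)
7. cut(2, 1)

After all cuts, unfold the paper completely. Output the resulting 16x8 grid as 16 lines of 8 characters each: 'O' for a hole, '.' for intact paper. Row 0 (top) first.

Op 1 fold_right: fold axis v@4; visible region now rows[0,16) x cols[4,8) = 16x4
Op 2 fold_right: fold axis v@6; visible region now rows[0,16) x cols[6,8) = 16x2
Op 3 fold_down: fold axis h@8; visible region now rows[8,16) x cols[6,8) = 8x2
Op 4 fold_down: fold axis h@12; visible region now rows[12,16) x cols[6,8) = 4x2
Op 5 cut(0, 0): punch at orig (12,6); cuts so far [(12, 6)]; region rows[12,16) x cols[6,8) = 4x2
Op 6 cut(2, 0): punch at orig (14,6); cuts so far [(12, 6), (14, 6)]; region rows[12,16) x cols[6,8) = 4x2
Op 7 cut(2, 1): punch at orig (14,7); cuts so far [(12, 6), (14, 6), (14, 7)]; region rows[12,16) x cols[6,8) = 4x2
Unfold 1 (reflect across h@12): 6 holes -> [(9, 6), (9, 7), (11, 6), (12, 6), (14, 6), (14, 7)]
Unfold 2 (reflect across h@8): 12 holes -> [(1, 6), (1, 7), (3, 6), (4, 6), (6, 6), (6, 7), (9, 6), (9, 7), (11, 6), (12, 6), (14, 6), (14, 7)]
Unfold 3 (reflect across v@6): 24 holes -> [(1, 4), (1, 5), (1, 6), (1, 7), (3, 5), (3, 6), (4, 5), (4, 6), (6, 4), (6, 5), (6, 6), (6, 7), (9, 4), (9, 5), (9, 6), (9, 7), (11, 5), (11, 6), (12, 5), (12, 6), (14, 4), (14, 5), (14, 6), (14, 7)]
Unfold 4 (reflect across v@4): 48 holes -> [(1, 0), (1, 1), (1, 2), (1, 3), (1, 4), (1, 5), (1, 6), (1, 7), (3, 1), (3, 2), (3, 5), (3, 6), (4, 1), (4, 2), (4, 5), (4, 6), (6, 0), (6, 1), (6, 2), (6, 3), (6, 4), (6, 5), (6, 6), (6, 7), (9, 0), (9, 1), (9, 2), (9, 3), (9, 4), (9, 5), (9, 6), (9, 7), (11, 1), (11, 2), (11, 5), (11, 6), (12, 1), (12, 2), (12, 5), (12, 6), (14, 0), (14, 1), (14, 2), (14, 3), (14, 4), (14, 5), (14, 6), (14, 7)]

Answer: ........
OOOOOOOO
........
.OO..OO.
.OO..OO.
........
OOOOOOOO
........
........
OOOOOOOO
........
.OO..OO.
.OO..OO.
........
OOOOOOOO
........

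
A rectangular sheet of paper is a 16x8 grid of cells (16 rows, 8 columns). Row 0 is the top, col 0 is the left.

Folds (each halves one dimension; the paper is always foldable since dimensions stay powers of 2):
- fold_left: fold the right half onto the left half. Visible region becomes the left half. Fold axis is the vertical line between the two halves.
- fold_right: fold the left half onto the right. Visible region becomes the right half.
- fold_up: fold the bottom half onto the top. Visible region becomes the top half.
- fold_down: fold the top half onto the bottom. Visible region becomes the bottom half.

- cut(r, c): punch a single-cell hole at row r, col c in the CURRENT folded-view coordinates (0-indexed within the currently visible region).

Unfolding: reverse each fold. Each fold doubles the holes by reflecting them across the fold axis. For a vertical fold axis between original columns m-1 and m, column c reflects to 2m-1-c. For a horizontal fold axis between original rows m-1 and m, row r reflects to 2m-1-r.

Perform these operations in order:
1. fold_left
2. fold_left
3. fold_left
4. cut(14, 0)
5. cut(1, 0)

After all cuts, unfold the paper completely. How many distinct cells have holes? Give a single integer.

Answer: 16

Derivation:
Op 1 fold_left: fold axis v@4; visible region now rows[0,16) x cols[0,4) = 16x4
Op 2 fold_left: fold axis v@2; visible region now rows[0,16) x cols[0,2) = 16x2
Op 3 fold_left: fold axis v@1; visible region now rows[0,16) x cols[0,1) = 16x1
Op 4 cut(14, 0): punch at orig (14,0); cuts so far [(14, 0)]; region rows[0,16) x cols[0,1) = 16x1
Op 5 cut(1, 0): punch at orig (1,0); cuts so far [(1, 0), (14, 0)]; region rows[0,16) x cols[0,1) = 16x1
Unfold 1 (reflect across v@1): 4 holes -> [(1, 0), (1, 1), (14, 0), (14, 1)]
Unfold 2 (reflect across v@2): 8 holes -> [(1, 0), (1, 1), (1, 2), (1, 3), (14, 0), (14, 1), (14, 2), (14, 3)]
Unfold 3 (reflect across v@4): 16 holes -> [(1, 0), (1, 1), (1, 2), (1, 3), (1, 4), (1, 5), (1, 6), (1, 7), (14, 0), (14, 1), (14, 2), (14, 3), (14, 4), (14, 5), (14, 6), (14, 7)]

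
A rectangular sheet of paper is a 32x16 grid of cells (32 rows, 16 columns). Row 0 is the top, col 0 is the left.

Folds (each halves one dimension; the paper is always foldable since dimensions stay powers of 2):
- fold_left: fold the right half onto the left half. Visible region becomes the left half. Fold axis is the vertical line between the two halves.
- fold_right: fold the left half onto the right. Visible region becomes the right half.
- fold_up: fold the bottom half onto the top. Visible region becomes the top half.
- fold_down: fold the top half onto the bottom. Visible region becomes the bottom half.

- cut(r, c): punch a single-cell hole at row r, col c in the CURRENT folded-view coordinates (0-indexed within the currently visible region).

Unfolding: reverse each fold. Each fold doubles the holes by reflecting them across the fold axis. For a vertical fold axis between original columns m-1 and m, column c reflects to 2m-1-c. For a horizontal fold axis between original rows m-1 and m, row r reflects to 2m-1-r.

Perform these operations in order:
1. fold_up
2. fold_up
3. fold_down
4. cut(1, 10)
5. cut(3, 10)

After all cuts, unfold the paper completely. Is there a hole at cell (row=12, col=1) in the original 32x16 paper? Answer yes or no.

Op 1 fold_up: fold axis h@16; visible region now rows[0,16) x cols[0,16) = 16x16
Op 2 fold_up: fold axis h@8; visible region now rows[0,8) x cols[0,16) = 8x16
Op 3 fold_down: fold axis h@4; visible region now rows[4,8) x cols[0,16) = 4x16
Op 4 cut(1, 10): punch at orig (5,10); cuts so far [(5, 10)]; region rows[4,8) x cols[0,16) = 4x16
Op 5 cut(3, 10): punch at orig (7,10); cuts so far [(5, 10), (7, 10)]; region rows[4,8) x cols[0,16) = 4x16
Unfold 1 (reflect across h@4): 4 holes -> [(0, 10), (2, 10), (5, 10), (7, 10)]
Unfold 2 (reflect across h@8): 8 holes -> [(0, 10), (2, 10), (5, 10), (7, 10), (8, 10), (10, 10), (13, 10), (15, 10)]
Unfold 3 (reflect across h@16): 16 holes -> [(0, 10), (2, 10), (5, 10), (7, 10), (8, 10), (10, 10), (13, 10), (15, 10), (16, 10), (18, 10), (21, 10), (23, 10), (24, 10), (26, 10), (29, 10), (31, 10)]
Holes: [(0, 10), (2, 10), (5, 10), (7, 10), (8, 10), (10, 10), (13, 10), (15, 10), (16, 10), (18, 10), (21, 10), (23, 10), (24, 10), (26, 10), (29, 10), (31, 10)]

Answer: no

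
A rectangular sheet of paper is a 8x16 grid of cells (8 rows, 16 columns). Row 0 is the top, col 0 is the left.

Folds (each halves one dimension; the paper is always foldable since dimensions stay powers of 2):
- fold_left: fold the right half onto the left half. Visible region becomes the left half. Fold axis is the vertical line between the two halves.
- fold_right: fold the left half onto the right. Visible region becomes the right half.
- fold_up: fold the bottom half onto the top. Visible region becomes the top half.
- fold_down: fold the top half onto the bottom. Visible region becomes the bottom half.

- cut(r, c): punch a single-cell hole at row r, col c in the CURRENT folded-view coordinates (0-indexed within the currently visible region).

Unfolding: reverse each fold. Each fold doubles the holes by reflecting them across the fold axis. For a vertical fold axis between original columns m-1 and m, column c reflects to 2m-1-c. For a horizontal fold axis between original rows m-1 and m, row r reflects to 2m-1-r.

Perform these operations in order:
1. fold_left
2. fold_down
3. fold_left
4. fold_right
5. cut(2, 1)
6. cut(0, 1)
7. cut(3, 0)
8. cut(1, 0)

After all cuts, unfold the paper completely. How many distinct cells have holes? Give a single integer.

Answer: 64

Derivation:
Op 1 fold_left: fold axis v@8; visible region now rows[0,8) x cols[0,8) = 8x8
Op 2 fold_down: fold axis h@4; visible region now rows[4,8) x cols[0,8) = 4x8
Op 3 fold_left: fold axis v@4; visible region now rows[4,8) x cols[0,4) = 4x4
Op 4 fold_right: fold axis v@2; visible region now rows[4,8) x cols[2,4) = 4x2
Op 5 cut(2, 1): punch at orig (6,3); cuts so far [(6, 3)]; region rows[4,8) x cols[2,4) = 4x2
Op 6 cut(0, 1): punch at orig (4,3); cuts so far [(4, 3), (6, 3)]; region rows[4,8) x cols[2,4) = 4x2
Op 7 cut(3, 0): punch at orig (7,2); cuts so far [(4, 3), (6, 3), (7, 2)]; region rows[4,8) x cols[2,4) = 4x2
Op 8 cut(1, 0): punch at orig (5,2); cuts so far [(4, 3), (5, 2), (6, 3), (7, 2)]; region rows[4,8) x cols[2,4) = 4x2
Unfold 1 (reflect across v@2): 8 holes -> [(4, 0), (4, 3), (5, 1), (5, 2), (6, 0), (6, 3), (7, 1), (7, 2)]
Unfold 2 (reflect across v@4): 16 holes -> [(4, 0), (4, 3), (4, 4), (4, 7), (5, 1), (5, 2), (5, 5), (5, 6), (6, 0), (6, 3), (6, 4), (6, 7), (7, 1), (7, 2), (7, 5), (7, 6)]
Unfold 3 (reflect across h@4): 32 holes -> [(0, 1), (0, 2), (0, 5), (0, 6), (1, 0), (1, 3), (1, 4), (1, 7), (2, 1), (2, 2), (2, 5), (2, 6), (3, 0), (3, 3), (3, 4), (3, 7), (4, 0), (4, 3), (4, 4), (4, 7), (5, 1), (5, 2), (5, 5), (5, 6), (6, 0), (6, 3), (6, 4), (6, 7), (7, 1), (7, 2), (7, 5), (7, 6)]
Unfold 4 (reflect across v@8): 64 holes -> [(0, 1), (0, 2), (0, 5), (0, 6), (0, 9), (0, 10), (0, 13), (0, 14), (1, 0), (1, 3), (1, 4), (1, 7), (1, 8), (1, 11), (1, 12), (1, 15), (2, 1), (2, 2), (2, 5), (2, 6), (2, 9), (2, 10), (2, 13), (2, 14), (3, 0), (3, 3), (3, 4), (3, 7), (3, 8), (3, 11), (3, 12), (3, 15), (4, 0), (4, 3), (4, 4), (4, 7), (4, 8), (4, 11), (4, 12), (4, 15), (5, 1), (5, 2), (5, 5), (5, 6), (5, 9), (5, 10), (5, 13), (5, 14), (6, 0), (6, 3), (6, 4), (6, 7), (6, 8), (6, 11), (6, 12), (6, 15), (7, 1), (7, 2), (7, 5), (7, 6), (7, 9), (7, 10), (7, 13), (7, 14)]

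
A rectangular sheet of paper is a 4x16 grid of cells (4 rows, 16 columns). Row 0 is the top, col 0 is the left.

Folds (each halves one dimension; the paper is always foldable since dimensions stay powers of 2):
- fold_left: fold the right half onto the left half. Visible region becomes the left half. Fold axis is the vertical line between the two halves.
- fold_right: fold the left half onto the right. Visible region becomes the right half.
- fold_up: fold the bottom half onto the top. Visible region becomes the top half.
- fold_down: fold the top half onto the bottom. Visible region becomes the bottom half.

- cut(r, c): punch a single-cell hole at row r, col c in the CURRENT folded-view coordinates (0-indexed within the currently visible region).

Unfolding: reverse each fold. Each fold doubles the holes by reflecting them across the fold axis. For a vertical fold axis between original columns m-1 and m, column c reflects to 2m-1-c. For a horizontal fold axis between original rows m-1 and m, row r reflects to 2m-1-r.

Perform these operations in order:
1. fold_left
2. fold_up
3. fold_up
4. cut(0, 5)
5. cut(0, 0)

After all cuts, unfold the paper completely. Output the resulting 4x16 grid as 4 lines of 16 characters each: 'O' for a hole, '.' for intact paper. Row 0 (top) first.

Answer: O....O....O....O
O....O....O....O
O....O....O....O
O....O....O....O

Derivation:
Op 1 fold_left: fold axis v@8; visible region now rows[0,4) x cols[0,8) = 4x8
Op 2 fold_up: fold axis h@2; visible region now rows[0,2) x cols[0,8) = 2x8
Op 3 fold_up: fold axis h@1; visible region now rows[0,1) x cols[0,8) = 1x8
Op 4 cut(0, 5): punch at orig (0,5); cuts so far [(0, 5)]; region rows[0,1) x cols[0,8) = 1x8
Op 5 cut(0, 0): punch at orig (0,0); cuts so far [(0, 0), (0, 5)]; region rows[0,1) x cols[0,8) = 1x8
Unfold 1 (reflect across h@1): 4 holes -> [(0, 0), (0, 5), (1, 0), (1, 5)]
Unfold 2 (reflect across h@2): 8 holes -> [(0, 0), (0, 5), (1, 0), (1, 5), (2, 0), (2, 5), (3, 0), (3, 5)]
Unfold 3 (reflect across v@8): 16 holes -> [(0, 0), (0, 5), (0, 10), (0, 15), (1, 0), (1, 5), (1, 10), (1, 15), (2, 0), (2, 5), (2, 10), (2, 15), (3, 0), (3, 5), (3, 10), (3, 15)]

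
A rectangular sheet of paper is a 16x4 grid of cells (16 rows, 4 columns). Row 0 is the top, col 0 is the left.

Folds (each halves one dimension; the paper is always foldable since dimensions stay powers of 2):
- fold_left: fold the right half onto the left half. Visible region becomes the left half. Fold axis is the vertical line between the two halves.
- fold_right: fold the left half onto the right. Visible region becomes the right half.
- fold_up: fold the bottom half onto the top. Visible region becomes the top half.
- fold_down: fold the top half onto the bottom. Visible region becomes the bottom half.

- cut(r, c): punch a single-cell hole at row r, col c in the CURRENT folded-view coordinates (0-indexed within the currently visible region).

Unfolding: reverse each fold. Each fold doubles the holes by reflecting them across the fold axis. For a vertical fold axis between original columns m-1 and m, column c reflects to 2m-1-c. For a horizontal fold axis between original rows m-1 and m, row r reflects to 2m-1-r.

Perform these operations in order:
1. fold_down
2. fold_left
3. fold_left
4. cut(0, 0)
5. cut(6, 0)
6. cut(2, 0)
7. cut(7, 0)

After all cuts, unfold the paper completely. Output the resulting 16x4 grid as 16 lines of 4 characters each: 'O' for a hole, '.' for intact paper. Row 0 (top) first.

Op 1 fold_down: fold axis h@8; visible region now rows[8,16) x cols[0,4) = 8x4
Op 2 fold_left: fold axis v@2; visible region now rows[8,16) x cols[0,2) = 8x2
Op 3 fold_left: fold axis v@1; visible region now rows[8,16) x cols[0,1) = 8x1
Op 4 cut(0, 0): punch at orig (8,0); cuts so far [(8, 0)]; region rows[8,16) x cols[0,1) = 8x1
Op 5 cut(6, 0): punch at orig (14,0); cuts so far [(8, 0), (14, 0)]; region rows[8,16) x cols[0,1) = 8x1
Op 6 cut(2, 0): punch at orig (10,0); cuts so far [(8, 0), (10, 0), (14, 0)]; region rows[8,16) x cols[0,1) = 8x1
Op 7 cut(7, 0): punch at orig (15,0); cuts so far [(8, 0), (10, 0), (14, 0), (15, 0)]; region rows[8,16) x cols[0,1) = 8x1
Unfold 1 (reflect across v@1): 8 holes -> [(8, 0), (8, 1), (10, 0), (10, 1), (14, 0), (14, 1), (15, 0), (15, 1)]
Unfold 2 (reflect across v@2): 16 holes -> [(8, 0), (8, 1), (8, 2), (8, 3), (10, 0), (10, 1), (10, 2), (10, 3), (14, 0), (14, 1), (14, 2), (14, 3), (15, 0), (15, 1), (15, 2), (15, 3)]
Unfold 3 (reflect across h@8): 32 holes -> [(0, 0), (0, 1), (0, 2), (0, 3), (1, 0), (1, 1), (1, 2), (1, 3), (5, 0), (5, 1), (5, 2), (5, 3), (7, 0), (7, 1), (7, 2), (7, 3), (8, 0), (8, 1), (8, 2), (8, 3), (10, 0), (10, 1), (10, 2), (10, 3), (14, 0), (14, 1), (14, 2), (14, 3), (15, 0), (15, 1), (15, 2), (15, 3)]

Answer: OOOO
OOOO
....
....
....
OOOO
....
OOOO
OOOO
....
OOOO
....
....
....
OOOO
OOOO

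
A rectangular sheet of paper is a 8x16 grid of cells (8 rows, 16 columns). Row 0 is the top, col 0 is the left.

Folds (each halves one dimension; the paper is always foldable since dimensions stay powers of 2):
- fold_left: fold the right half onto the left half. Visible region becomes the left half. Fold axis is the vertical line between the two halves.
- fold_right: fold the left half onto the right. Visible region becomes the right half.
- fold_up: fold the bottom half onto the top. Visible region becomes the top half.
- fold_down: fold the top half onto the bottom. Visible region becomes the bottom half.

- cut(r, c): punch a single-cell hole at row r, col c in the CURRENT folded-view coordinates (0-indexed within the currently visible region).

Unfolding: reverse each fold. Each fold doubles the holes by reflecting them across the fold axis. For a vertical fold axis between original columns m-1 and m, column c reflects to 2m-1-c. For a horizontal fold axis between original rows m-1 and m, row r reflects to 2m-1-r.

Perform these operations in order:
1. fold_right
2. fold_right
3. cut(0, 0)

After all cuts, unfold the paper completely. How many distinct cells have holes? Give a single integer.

Answer: 4

Derivation:
Op 1 fold_right: fold axis v@8; visible region now rows[0,8) x cols[8,16) = 8x8
Op 2 fold_right: fold axis v@12; visible region now rows[0,8) x cols[12,16) = 8x4
Op 3 cut(0, 0): punch at orig (0,12); cuts so far [(0, 12)]; region rows[0,8) x cols[12,16) = 8x4
Unfold 1 (reflect across v@12): 2 holes -> [(0, 11), (0, 12)]
Unfold 2 (reflect across v@8): 4 holes -> [(0, 3), (0, 4), (0, 11), (0, 12)]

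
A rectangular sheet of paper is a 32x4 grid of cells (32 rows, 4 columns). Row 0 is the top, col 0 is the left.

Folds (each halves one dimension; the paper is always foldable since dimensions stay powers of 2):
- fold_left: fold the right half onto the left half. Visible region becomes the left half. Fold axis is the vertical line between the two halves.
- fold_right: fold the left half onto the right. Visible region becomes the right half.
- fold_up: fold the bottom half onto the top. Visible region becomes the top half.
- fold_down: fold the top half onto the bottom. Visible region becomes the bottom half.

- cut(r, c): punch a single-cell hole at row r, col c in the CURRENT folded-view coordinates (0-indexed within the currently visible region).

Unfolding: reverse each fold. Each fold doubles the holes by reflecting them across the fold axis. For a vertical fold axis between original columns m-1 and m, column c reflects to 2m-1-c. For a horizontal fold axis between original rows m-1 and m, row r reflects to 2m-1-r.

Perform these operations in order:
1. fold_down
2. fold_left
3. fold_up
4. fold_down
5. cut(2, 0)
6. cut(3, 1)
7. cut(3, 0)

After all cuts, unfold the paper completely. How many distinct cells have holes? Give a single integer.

Answer: 48

Derivation:
Op 1 fold_down: fold axis h@16; visible region now rows[16,32) x cols[0,4) = 16x4
Op 2 fold_left: fold axis v@2; visible region now rows[16,32) x cols[0,2) = 16x2
Op 3 fold_up: fold axis h@24; visible region now rows[16,24) x cols[0,2) = 8x2
Op 4 fold_down: fold axis h@20; visible region now rows[20,24) x cols[0,2) = 4x2
Op 5 cut(2, 0): punch at orig (22,0); cuts so far [(22, 0)]; region rows[20,24) x cols[0,2) = 4x2
Op 6 cut(3, 1): punch at orig (23,1); cuts so far [(22, 0), (23, 1)]; region rows[20,24) x cols[0,2) = 4x2
Op 7 cut(3, 0): punch at orig (23,0); cuts so far [(22, 0), (23, 0), (23, 1)]; region rows[20,24) x cols[0,2) = 4x2
Unfold 1 (reflect across h@20): 6 holes -> [(16, 0), (16, 1), (17, 0), (22, 0), (23, 0), (23, 1)]
Unfold 2 (reflect across h@24): 12 holes -> [(16, 0), (16, 1), (17, 0), (22, 0), (23, 0), (23, 1), (24, 0), (24, 1), (25, 0), (30, 0), (31, 0), (31, 1)]
Unfold 3 (reflect across v@2): 24 holes -> [(16, 0), (16, 1), (16, 2), (16, 3), (17, 0), (17, 3), (22, 0), (22, 3), (23, 0), (23, 1), (23, 2), (23, 3), (24, 0), (24, 1), (24, 2), (24, 3), (25, 0), (25, 3), (30, 0), (30, 3), (31, 0), (31, 1), (31, 2), (31, 3)]
Unfold 4 (reflect across h@16): 48 holes -> [(0, 0), (0, 1), (0, 2), (0, 3), (1, 0), (1, 3), (6, 0), (6, 3), (7, 0), (7, 1), (7, 2), (7, 3), (8, 0), (8, 1), (8, 2), (8, 3), (9, 0), (9, 3), (14, 0), (14, 3), (15, 0), (15, 1), (15, 2), (15, 3), (16, 0), (16, 1), (16, 2), (16, 3), (17, 0), (17, 3), (22, 0), (22, 3), (23, 0), (23, 1), (23, 2), (23, 3), (24, 0), (24, 1), (24, 2), (24, 3), (25, 0), (25, 3), (30, 0), (30, 3), (31, 0), (31, 1), (31, 2), (31, 3)]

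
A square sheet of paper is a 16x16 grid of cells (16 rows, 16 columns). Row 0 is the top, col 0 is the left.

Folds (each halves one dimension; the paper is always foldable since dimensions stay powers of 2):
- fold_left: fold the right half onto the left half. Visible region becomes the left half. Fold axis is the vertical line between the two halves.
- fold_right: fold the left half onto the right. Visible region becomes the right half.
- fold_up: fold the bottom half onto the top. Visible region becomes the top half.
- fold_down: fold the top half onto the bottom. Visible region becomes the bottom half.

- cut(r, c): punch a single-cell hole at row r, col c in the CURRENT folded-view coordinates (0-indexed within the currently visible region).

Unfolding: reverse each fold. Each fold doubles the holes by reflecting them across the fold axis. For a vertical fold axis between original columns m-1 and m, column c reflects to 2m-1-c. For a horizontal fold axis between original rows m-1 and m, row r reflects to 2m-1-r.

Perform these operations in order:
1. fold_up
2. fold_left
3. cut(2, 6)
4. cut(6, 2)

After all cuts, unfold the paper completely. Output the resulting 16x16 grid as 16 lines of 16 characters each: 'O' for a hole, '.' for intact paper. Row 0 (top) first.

Op 1 fold_up: fold axis h@8; visible region now rows[0,8) x cols[0,16) = 8x16
Op 2 fold_left: fold axis v@8; visible region now rows[0,8) x cols[0,8) = 8x8
Op 3 cut(2, 6): punch at orig (2,6); cuts so far [(2, 6)]; region rows[0,8) x cols[0,8) = 8x8
Op 4 cut(6, 2): punch at orig (6,2); cuts so far [(2, 6), (6, 2)]; region rows[0,8) x cols[0,8) = 8x8
Unfold 1 (reflect across v@8): 4 holes -> [(2, 6), (2, 9), (6, 2), (6, 13)]
Unfold 2 (reflect across h@8): 8 holes -> [(2, 6), (2, 9), (6, 2), (6, 13), (9, 2), (9, 13), (13, 6), (13, 9)]

Answer: ................
................
......O..O......
................
................
................
..O..........O..
................
................
..O..........O..
................
................
................
......O..O......
................
................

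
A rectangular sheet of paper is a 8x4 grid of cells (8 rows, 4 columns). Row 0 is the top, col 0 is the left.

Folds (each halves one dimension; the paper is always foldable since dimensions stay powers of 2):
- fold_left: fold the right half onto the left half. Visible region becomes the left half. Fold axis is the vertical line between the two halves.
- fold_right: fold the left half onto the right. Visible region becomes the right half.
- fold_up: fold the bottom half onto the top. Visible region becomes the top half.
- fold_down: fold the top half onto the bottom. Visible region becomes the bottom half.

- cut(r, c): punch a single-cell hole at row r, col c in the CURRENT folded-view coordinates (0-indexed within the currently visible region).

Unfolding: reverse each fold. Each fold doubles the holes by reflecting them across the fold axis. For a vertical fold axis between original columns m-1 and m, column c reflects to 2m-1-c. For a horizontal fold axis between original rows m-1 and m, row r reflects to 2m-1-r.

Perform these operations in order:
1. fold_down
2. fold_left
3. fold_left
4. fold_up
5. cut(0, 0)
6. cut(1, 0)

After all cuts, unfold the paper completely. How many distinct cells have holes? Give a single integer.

Answer: 32

Derivation:
Op 1 fold_down: fold axis h@4; visible region now rows[4,8) x cols[0,4) = 4x4
Op 2 fold_left: fold axis v@2; visible region now rows[4,8) x cols[0,2) = 4x2
Op 3 fold_left: fold axis v@1; visible region now rows[4,8) x cols[0,1) = 4x1
Op 4 fold_up: fold axis h@6; visible region now rows[4,6) x cols[0,1) = 2x1
Op 5 cut(0, 0): punch at orig (4,0); cuts so far [(4, 0)]; region rows[4,6) x cols[0,1) = 2x1
Op 6 cut(1, 0): punch at orig (5,0); cuts so far [(4, 0), (5, 0)]; region rows[4,6) x cols[0,1) = 2x1
Unfold 1 (reflect across h@6): 4 holes -> [(4, 0), (5, 0), (6, 0), (7, 0)]
Unfold 2 (reflect across v@1): 8 holes -> [(4, 0), (4, 1), (5, 0), (5, 1), (6, 0), (6, 1), (7, 0), (7, 1)]
Unfold 3 (reflect across v@2): 16 holes -> [(4, 0), (4, 1), (4, 2), (4, 3), (5, 0), (5, 1), (5, 2), (5, 3), (6, 0), (6, 1), (6, 2), (6, 3), (7, 0), (7, 1), (7, 2), (7, 3)]
Unfold 4 (reflect across h@4): 32 holes -> [(0, 0), (0, 1), (0, 2), (0, 3), (1, 0), (1, 1), (1, 2), (1, 3), (2, 0), (2, 1), (2, 2), (2, 3), (3, 0), (3, 1), (3, 2), (3, 3), (4, 0), (4, 1), (4, 2), (4, 3), (5, 0), (5, 1), (5, 2), (5, 3), (6, 0), (6, 1), (6, 2), (6, 3), (7, 0), (7, 1), (7, 2), (7, 3)]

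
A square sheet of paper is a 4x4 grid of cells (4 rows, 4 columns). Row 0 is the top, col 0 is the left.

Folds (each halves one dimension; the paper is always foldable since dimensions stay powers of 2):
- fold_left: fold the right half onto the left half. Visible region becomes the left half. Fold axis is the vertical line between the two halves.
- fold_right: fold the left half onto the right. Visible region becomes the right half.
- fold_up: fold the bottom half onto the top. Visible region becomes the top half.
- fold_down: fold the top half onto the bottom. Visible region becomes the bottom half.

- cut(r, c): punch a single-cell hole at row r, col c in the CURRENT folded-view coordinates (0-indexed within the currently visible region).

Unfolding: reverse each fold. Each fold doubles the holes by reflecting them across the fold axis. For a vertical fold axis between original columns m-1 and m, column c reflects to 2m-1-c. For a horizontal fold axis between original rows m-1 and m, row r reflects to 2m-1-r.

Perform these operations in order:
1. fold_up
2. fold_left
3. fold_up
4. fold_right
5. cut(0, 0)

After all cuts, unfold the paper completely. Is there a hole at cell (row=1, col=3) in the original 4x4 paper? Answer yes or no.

Answer: yes

Derivation:
Op 1 fold_up: fold axis h@2; visible region now rows[0,2) x cols[0,4) = 2x4
Op 2 fold_left: fold axis v@2; visible region now rows[0,2) x cols[0,2) = 2x2
Op 3 fold_up: fold axis h@1; visible region now rows[0,1) x cols[0,2) = 1x2
Op 4 fold_right: fold axis v@1; visible region now rows[0,1) x cols[1,2) = 1x1
Op 5 cut(0, 0): punch at orig (0,1); cuts so far [(0, 1)]; region rows[0,1) x cols[1,2) = 1x1
Unfold 1 (reflect across v@1): 2 holes -> [(0, 0), (0, 1)]
Unfold 2 (reflect across h@1): 4 holes -> [(0, 0), (0, 1), (1, 0), (1, 1)]
Unfold 3 (reflect across v@2): 8 holes -> [(0, 0), (0, 1), (0, 2), (0, 3), (1, 0), (1, 1), (1, 2), (1, 3)]
Unfold 4 (reflect across h@2): 16 holes -> [(0, 0), (0, 1), (0, 2), (0, 3), (1, 0), (1, 1), (1, 2), (1, 3), (2, 0), (2, 1), (2, 2), (2, 3), (3, 0), (3, 1), (3, 2), (3, 3)]
Holes: [(0, 0), (0, 1), (0, 2), (0, 3), (1, 0), (1, 1), (1, 2), (1, 3), (2, 0), (2, 1), (2, 2), (2, 3), (3, 0), (3, 1), (3, 2), (3, 3)]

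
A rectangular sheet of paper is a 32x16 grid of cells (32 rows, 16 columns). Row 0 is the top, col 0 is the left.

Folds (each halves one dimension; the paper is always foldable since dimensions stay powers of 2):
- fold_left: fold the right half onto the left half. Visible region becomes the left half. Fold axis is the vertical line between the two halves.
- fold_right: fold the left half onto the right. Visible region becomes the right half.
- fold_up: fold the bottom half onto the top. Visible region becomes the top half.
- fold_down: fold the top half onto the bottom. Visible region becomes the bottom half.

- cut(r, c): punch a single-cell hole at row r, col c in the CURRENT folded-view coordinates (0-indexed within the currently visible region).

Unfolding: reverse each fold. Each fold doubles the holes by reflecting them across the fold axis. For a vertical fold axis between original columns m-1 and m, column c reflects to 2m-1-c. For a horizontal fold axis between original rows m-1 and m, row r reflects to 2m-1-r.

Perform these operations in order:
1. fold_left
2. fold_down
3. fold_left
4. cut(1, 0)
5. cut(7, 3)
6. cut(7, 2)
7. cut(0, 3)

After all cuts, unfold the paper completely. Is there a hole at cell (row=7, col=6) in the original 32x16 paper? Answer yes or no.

Answer: no

Derivation:
Op 1 fold_left: fold axis v@8; visible region now rows[0,32) x cols[0,8) = 32x8
Op 2 fold_down: fold axis h@16; visible region now rows[16,32) x cols[0,8) = 16x8
Op 3 fold_left: fold axis v@4; visible region now rows[16,32) x cols[0,4) = 16x4
Op 4 cut(1, 0): punch at orig (17,0); cuts so far [(17, 0)]; region rows[16,32) x cols[0,4) = 16x4
Op 5 cut(7, 3): punch at orig (23,3); cuts so far [(17, 0), (23, 3)]; region rows[16,32) x cols[0,4) = 16x4
Op 6 cut(7, 2): punch at orig (23,2); cuts so far [(17, 0), (23, 2), (23, 3)]; region rows[16,32) x cols[0,4) = 16x4
Op 7 cut(0, 3): punch at orig (16,3); cuts so far [(16, 3), (17, 0), (23, 2), (23, 3)]; region rows[16,32) x cols[0,4) = 16x4
Unfold 1 (reflect across v@4): 8 holes -> [(16, 3), (16, 4), (17, 0), (17, 7), (23, 2), (23, 3), (23, 4), (23, 5)]
Unfold 2 (reflect across h@16): 16 holes -> [(8, 2), (8, 3), (8, 4), (8, 5), (14, 0), (14, 7), (15, 3), (15, 4), (16, 3), (16, 4), (17, 0), (17, 7), (23, 2), (23, 3), (23, 4), (23, 5)]
Unfold 3 (reflect across v@8): 32 holes -> [(8, 2), (8, 3), (8, 4), (8, 5), (8, 10), (8, 11), (8, 12), (8, 13), (14, 0), (14, 7), (14, 8), (14, 15), (15, 3), (15, 4), (15, 11), (15, 12), (16, 3), (16, 4), (16, 11), (16, 12), (17, 0), (17, 7), (17, 8), (17, 15), (23, 2), (23, 3), (23, 4), (23, 5), (23, 10), (23, 11), (23, 12), (23, 13)]
Holes: [(8, 2), (8, 3), (8, 4), (8, 5), (8, 10), (8, 11), (8, 12), (8, 13), (14, 0), (14, 7), (14, 8), (14, 15), (15, 3), (15, 4), (15, 11), (15, 12), (16, 3), (16, 4), (16, 11), (16, 12), (17, 0), (17, 7), (17, 8), (17, 15), (23, 2), (23, 3), (23, 4), (23, 5), (23, 10), (23, 11), (23, 12), (23, 13)]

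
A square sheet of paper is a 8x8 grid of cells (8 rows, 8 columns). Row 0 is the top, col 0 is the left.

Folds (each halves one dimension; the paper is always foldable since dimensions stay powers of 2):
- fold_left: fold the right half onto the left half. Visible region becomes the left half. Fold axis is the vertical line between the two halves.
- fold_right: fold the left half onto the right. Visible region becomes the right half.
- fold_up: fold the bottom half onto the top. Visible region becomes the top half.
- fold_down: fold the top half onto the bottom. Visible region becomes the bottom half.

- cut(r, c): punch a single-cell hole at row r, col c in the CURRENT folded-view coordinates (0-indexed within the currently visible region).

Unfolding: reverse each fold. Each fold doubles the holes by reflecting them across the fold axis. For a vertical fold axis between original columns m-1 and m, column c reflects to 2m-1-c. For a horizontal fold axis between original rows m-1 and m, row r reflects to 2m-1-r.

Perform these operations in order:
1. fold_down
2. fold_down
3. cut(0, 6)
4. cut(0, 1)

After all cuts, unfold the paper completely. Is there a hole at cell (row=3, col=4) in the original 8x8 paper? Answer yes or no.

Answer: no

Derivation:
Op 1 fold_down: fold axis h@4; visible region now rows[4,8) x cols[0,8) = 4x8
Op 2 fold_down: fold axis h@6; visible region now rows[6,8) x cols[0,8) = 2x8
Op 3 cut(0, 6): punch at orig (6,6); cuts so far [(6, 6)]; region rows[6,8) x cols[0,8) = 2x8
Op 4 cut(0, 1): punch at orig (6,1); cuts so far [(6, 1), (6, 6)]; region rows[6,8) x cols[0,8) = 2x8
Unfold 1 (reflect across h@6): 4 holes -> [(5, 1), (5, 6), (6, 1), (6, 6)]
Unfold 2 (reflect across h@4): 8 holes -> [(1, 1), (1, 6), (2, 1), (2, 6), (5, 1), (5, 6), (6, 1), (6, 6)]
Holes: [(1, 1), (1, 6), (2, 1), (2, 6), (5, 1), (5, 6), (6, 1), (6, 6)]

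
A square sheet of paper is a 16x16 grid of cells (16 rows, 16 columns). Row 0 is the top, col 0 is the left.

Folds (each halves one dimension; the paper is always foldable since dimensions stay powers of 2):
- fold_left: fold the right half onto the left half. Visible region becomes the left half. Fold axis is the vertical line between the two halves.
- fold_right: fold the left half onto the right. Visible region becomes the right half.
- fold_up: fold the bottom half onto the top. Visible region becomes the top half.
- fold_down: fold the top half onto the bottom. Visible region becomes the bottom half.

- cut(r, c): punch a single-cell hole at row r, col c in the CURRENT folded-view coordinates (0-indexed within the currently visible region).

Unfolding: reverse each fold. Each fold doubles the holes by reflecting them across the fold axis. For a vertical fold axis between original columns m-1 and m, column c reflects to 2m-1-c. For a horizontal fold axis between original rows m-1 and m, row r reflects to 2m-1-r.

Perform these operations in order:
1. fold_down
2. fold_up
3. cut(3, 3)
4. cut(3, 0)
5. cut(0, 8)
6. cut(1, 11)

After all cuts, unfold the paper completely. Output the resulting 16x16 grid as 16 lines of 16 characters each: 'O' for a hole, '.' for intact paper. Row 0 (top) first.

Op 1 fold_down: fold axis h@8; visible region now rows[8,16) x cols[0,16) = 8x16
Op 2 fold_up: fold axis h@12; visible region now rows[8,12) x cols[0,16) = 4x16
Op 3 cut(3, 3): punch at orig (11,3); cuts so far [(11, 3)]; region rows[8,12) x cols[0,16) = 4x16
Op 4 cut(3, 0): punch at orig (11,0); cuts so far [(11, 0), (11, 3)]; region rows[8,12) x cols[0,16) = 4x16
Op 5 cut(0, 8): punch at orig (8,8); cuts so far [(8, 8), (11, 0), (11, 3)]; region rows[8,12) x cols[0,16) = 4x16
Op 6 cut(1, 11): punch at orig (9,11); cuts so far [(8, 8), (9, 11), (11, 0), (11, 3)]; region rows[8,12) x cols[0,16) = 4x16
Unfold 1 (reflect across h@12): 8 holes -> [(8, 8), (9, 11), (11, 0), (11, 3), (12, 0), (12, 3), (14, 11), (15, 8)]
Unfold 2 (reflect across h@8): 16 holes -> [(0, 8), (1, 11), (3, 0), (3, 3), (4, 0), (4, 3), (6, 11), (7, 8), (8, 8), (9, 11), (11, 0), (11, 3), (12, 0), (12, 3), (14, 11), (15, 8)]

Answer: ........O.......
...........O....
................
O..O............
O..O............
................
...........O....
........O.......
........O.......
...........O....
................
O..O............
O..O............
................
...........O....
........O.......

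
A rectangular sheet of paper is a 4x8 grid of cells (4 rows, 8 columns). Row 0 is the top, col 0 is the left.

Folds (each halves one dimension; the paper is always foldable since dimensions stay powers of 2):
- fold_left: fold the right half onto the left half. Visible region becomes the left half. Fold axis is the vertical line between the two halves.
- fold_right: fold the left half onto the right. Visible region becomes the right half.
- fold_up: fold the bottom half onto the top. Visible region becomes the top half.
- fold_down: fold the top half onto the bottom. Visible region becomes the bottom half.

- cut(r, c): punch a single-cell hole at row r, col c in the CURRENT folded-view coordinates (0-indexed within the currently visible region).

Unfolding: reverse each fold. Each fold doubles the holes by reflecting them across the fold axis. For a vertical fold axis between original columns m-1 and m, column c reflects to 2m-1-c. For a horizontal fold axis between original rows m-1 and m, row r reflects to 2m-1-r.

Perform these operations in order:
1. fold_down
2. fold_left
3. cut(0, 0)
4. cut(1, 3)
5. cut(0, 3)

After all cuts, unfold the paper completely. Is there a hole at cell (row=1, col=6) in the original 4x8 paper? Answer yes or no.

Op 1 fold_down: fold axis h@2; visible region now rows[2,4) x cols[0,8) = 2x8
Op 2 fold_left: fold axis v@4; visible region now rows[2,4) x cols[0,4) = 2x4
Op 3 cut(0, 0): punch at orig (2,0); cuts so far [(2, 0)]; region rows[2,4) x cols[0,4) = 2x4
Op 4 cut(1, 3): punch at orig (3,3); cuts so far [(2, 0), (3, 3)]; region rows[2,4) x cols[0,4) = 2x4
Op 5 cut(0, 3): punch at orig (2,3); cuts so far [(2, 0), (2, 3), (3, 3)]; region rows[2,4) x cols[0,4) = 2x4
Unfold 1 (reflect across v@4): 6 holes -> [(2, 0), (2, 3), (2, 4), (2, 7), (3, 3), (3, 4)]
Unfold 2 (reflect across h@2): 12 holes -> [(0, 3), (0, 4), (1, 0), (1, 3), (1, 4), (1, 7), (2, 0), (2, 3), (2, 4), (2, 7), (3, 3), (3, 4)]
Holes: [(0, 3), (0, 4), (1, 0), (1, 3), (1, 4), (1, 7), (2, 0), (2, 3), (2, 4), (2, 7), (3, 3), (3, 4)]

Answer: no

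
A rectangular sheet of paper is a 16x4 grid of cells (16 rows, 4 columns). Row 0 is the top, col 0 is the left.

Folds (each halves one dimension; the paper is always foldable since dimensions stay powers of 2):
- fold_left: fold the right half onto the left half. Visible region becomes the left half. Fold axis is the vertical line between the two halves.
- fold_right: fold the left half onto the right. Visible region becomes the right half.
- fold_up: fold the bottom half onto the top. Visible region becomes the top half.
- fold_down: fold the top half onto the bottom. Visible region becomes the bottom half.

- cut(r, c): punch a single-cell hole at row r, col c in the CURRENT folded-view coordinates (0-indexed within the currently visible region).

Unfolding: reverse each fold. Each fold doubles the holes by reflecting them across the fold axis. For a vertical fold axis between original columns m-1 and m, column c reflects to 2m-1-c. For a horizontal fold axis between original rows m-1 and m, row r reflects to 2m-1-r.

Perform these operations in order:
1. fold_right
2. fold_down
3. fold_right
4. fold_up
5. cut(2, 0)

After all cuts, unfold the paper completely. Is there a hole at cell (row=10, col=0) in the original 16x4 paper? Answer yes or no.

Answer: yes

Derivation:
Op 1 fold_right: fold axis v@2; visible region now rows[0,16) x cols[2,4) = 16x2
Op 2 fold_down: fold axis h@8; visible region now rows[8,16) x cols[2,4) = 8x2
Op 3 fold_right: fold axis v@3; visible region now rows[8,16) x cols[3,4) = 8x1
Op 4 fold_up: fold axis h@12; visible region now rows[8,12) x cols[3,4) = 4x1
Op 5 cut(2, 0): punch at orig (10,3); cuts so far [(10, 3)]; region rows[8,12) x cols[3,4) = 4x1
Unfold 1 (reflect across h@12): 2 holes -> [(10, 3), (13, 3)]
Unfold 2 (reflect across v@3): 4 holes -> [(10, 2), (10, 3), (13, 2), (13, 3)]
Unfold 3 (reflect across h@8): 8 holes -> [(2, 2), (2, 3), (5, 2), (5, 3), (10, 2), (10, 3), (13, 2), (13, 3)]
Unfold 4 (reflect across v@2): 16 holes -> [(2, 0), (2, 1), (2, 2), (2, 3), (5, 0), (5, 1), (5, 2), (5, 3), (10, 0), (10, 1), (10, 2), (10, 3), (13, 0), (13, 1), (13, 2), (13, 3)]
Holes: [(2, 0), (2, 1), (2, 2), (2, 3), (5, 0), (5, 1), (5, 2), (5, 3), (10, 0), (10, 1), (10, 2), (10, 3), (13, 0), (13, 1), (13, 2), (13, 3)]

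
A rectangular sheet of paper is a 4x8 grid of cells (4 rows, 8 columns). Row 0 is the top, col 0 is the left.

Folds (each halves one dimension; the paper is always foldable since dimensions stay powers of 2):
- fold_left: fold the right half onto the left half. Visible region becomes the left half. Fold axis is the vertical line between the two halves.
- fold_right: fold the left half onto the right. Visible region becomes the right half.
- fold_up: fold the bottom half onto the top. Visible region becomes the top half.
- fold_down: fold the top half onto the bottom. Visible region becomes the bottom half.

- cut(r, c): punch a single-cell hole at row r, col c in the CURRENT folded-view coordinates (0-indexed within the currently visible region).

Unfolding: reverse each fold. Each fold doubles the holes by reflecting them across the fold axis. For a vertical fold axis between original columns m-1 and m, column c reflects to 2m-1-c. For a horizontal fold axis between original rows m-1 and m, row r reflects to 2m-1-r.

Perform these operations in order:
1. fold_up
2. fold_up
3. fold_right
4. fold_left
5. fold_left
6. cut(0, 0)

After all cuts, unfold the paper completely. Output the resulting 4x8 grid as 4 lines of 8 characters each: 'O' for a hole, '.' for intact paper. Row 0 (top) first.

Op 1 fold_up: fold axis h@2; visible region now rows[0,2) x cols[0,8) = 2x8
Op 2 fold_up: fold axis h@1; visible region now rows[0,1) x cols[0,8) = 1x8
Op 3 fold_right: fold axis v@4; visible region now rows[0,1) x cols[4,8) = 1x4
Op 4 fold_left: fold axis v@6; visible region now rows[0,1) x cols[4,6) = 1x2
Op 5 fold_left: fold axis v@5; visible region now rows[0,1) x cols[4,5) = 1x1
Op 6 cut(0, 0): punch at orig (0,4); cuts so far [(0, 4)]; region rows[0,1) x cols[4,5) = 1x1
Unfold 1 (reflect across v@5): 2 holes -> [(0, 4), (0, 5)]
Unfold 2 (reflect across v@6): 4 holes -> [(0, 4), (0, 5), (0, 6), (0, 7)]
Unfold 3 (reflect across v@4): 8 holes -> [(0, 0), (0, 1), (0, 2), (0, 3), (0, 4), (0, 5), (0, 6), (0, 7)]
Unfold 4 (reflect across h@1): 16 holes -> [(0, 0), (0, 1), (0, 2), (0, 3), (0, 4), (0, 5), (0, 6), (0, 7), (1, 0), (1, 1), (1, 2), (1, 3), (1, 4), (1, 5), (1, 6), (1, 7)]
Unfold 5 (reflect across h@2): 32 holes -> [(0, 0), (0, 1), (0, 2), (0, 3), (0, 4), (0, 5), (0, 6), (0, 7), (1, 0), (1, 1), (1, 2), (1, 3), (1, 4), (1, 5), (1, 6), (1, 7), (2, 0), (2, 1), (2, 2), (2, 3), (2, 4), (2, 5), (2, 6), (2, 7), (3, 0), (3, 1), (3, 2), (3, 3), (3, 4), (3, 5), (3, 6), (3, 7)]

Answer: OOOOOOOO
OOOOOOOO
OOOOOOOO
OOOOOOOO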